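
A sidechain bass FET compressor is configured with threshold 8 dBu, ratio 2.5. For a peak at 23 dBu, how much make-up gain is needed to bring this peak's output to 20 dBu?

Overshoot 15 dB → 15/2.5 = 6 dB after compression, so the compressed level is 8 + 6 = 14 dBu.
Make-up = target − compressed = 20 − 14 = 6 dB.

6 dB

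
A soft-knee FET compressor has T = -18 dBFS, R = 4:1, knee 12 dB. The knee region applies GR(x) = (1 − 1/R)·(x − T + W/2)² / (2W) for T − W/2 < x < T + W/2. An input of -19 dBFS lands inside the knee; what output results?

x − T + W/2 = -19 − (-18) + 6 = 5.
GR = (1 − 1/4) × 5² / 24 = 0.75 × 25 / 24 = 0.78125 dB.
Output = -19 − 0.78125 = -19.78125 dBFS.

-19.78125 dBFS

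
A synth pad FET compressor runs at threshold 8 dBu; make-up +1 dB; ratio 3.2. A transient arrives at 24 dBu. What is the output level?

The input is 16 dB above the 8 dBu threshold.
The 16 dB excess becomes 5 dB after 3.2:1 reduction.
So the level is 8 + 5 = 13 dBu; make-up adds 1 dB, giving 14 dBu.

14 dBu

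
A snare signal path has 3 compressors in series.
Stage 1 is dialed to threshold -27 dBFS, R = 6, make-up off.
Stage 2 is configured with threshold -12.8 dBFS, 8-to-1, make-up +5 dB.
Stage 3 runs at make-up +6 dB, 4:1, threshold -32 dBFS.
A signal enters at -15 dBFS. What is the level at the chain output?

-23 dBFS

Stage 1: -15 dBFS is 12 dB over -27 dBFS; at 6:1 that becomes 2 dB over, giving -25 dBFS.
Stage 2: -25 dBFS ≤ -12.8 dBFS, so stage 2 doesn't engage; make-up brings it to -20 dBFS.
Stage 3: 12 dB above -32 dBFS, reduced 4:1 to 3 dB above → -29 dBFS; +6 dB make-up → -23 dBFS.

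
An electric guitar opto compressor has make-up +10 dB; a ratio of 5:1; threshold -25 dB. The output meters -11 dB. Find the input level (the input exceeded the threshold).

Before make-up, the level was -11 − 10 = -21 dB.
The compressed level sits -21 − (-25) = 4 dB over threshold.
Undo the ratio: input overshoot = 4 × 5 = 20 dB, giving input = -5 dB.

-5 dB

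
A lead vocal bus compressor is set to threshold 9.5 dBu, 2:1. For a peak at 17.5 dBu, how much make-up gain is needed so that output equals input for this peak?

4 dB

The peak compresses to 9.5 + 8/2 = 13.5 dBu.
To reach 17.5 dBu requires 17.5 − 13.5 = 4 dB of make-up.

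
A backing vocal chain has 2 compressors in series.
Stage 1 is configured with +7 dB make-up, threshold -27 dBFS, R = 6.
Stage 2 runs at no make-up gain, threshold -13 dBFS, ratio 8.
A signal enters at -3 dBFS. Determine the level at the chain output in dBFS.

Stage 1: overshoot 24 dB → 24/6 = 4 dB → -23 dBFS; +7 dB make-up → -16 dBFS.
Stage 2: -16 dBFS is at or below the -13 dBFS threshold — no compression; output -16 dBFS.

-16 dBFS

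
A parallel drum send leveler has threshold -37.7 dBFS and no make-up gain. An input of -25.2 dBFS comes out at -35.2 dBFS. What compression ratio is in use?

Input overshoot = -25.2 − (-37.7) = 12.5 dB; output overshoot = -35.2 − (-37.7) = 2.5 dB.
Ratio = 12.5 / 2.5 = 5.

5:1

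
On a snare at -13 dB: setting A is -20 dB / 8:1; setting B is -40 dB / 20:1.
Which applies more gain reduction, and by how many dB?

A: 7 dB over, compressed to 0.875 dB over, so 6.125 dB of GR.
B: 27 dB over, compressed to 1.35 dB over, so 25.65 dB of GR.
B reduces 19.525 dB more.

B, by 19.525 dB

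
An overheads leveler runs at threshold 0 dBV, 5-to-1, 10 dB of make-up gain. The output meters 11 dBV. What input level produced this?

5 dBV

Remove make-up: 11 − 10 = 1 dBV.
Post-compression overshoot = 1 − 0 = 1 dB.
Before 5:1 compression the overshoot was 1 × 5 = 5 dB, so input = 0 + 5 = 5 dBV.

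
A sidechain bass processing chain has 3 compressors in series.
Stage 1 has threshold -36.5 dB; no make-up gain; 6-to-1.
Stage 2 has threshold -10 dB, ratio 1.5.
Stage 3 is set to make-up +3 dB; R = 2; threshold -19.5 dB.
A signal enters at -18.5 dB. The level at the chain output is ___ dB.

Stage 1: -18.5 dB is 18 dB over -36.5 dB; at 6:1 that becomes 3 dB over, giving -33.5 dB.
Stage 2: -33.5 dB is at or below the -10 dB threshold — no compression; output -33.5 dB.
Stage 3: -33.5 dB ≤ -19.5 dB, so stage 3 doesn't engage; make-up brings it to -30.5 dB.

-30.5 dB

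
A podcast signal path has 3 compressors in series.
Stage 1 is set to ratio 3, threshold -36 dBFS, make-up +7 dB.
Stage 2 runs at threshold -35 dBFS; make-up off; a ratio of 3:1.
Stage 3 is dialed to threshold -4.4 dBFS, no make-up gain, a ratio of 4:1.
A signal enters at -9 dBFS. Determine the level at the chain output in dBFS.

Stage 1: overshoot 27 dB → 27/3 = 9 dB → -27 dBFS; +7 dB make-up → -20 dBFS.
Stage 2: -20 dBFS is 15 dB over -35 dBFS; at 3:1 that becomes 5 dB over, giving -30 dBFS.
Stage 3: -30 dBFS is at or below the -4.4 dBFS threshold — no compression; output -30 dBFS.

-30 dBFS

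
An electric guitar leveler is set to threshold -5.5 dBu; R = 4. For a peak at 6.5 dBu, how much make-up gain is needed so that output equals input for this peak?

9 dB

Overshoot 12 dB → 12/4 = 3 dB after compression, so the compressed level is -5.5 + 3 = -2.5 dBu.
Make-up = target − compressed = 6.5 − (-2.5) = 9 dB.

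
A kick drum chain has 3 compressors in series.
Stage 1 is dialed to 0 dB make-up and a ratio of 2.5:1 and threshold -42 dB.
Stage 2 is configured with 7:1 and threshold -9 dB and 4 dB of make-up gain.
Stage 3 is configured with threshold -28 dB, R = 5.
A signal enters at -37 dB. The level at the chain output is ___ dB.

Stage 1: 5 dB above -42 dB, reduced 2.5:1 to 2 dB above → -40 dB.
Stage 2: below threshold (-40 ≤ -9); passes unchanged; make-up brings it to -36 dB.
Stage 3: below threshold (-36 ≤ -28); passes unchanged; output -36 dB.

-36 dB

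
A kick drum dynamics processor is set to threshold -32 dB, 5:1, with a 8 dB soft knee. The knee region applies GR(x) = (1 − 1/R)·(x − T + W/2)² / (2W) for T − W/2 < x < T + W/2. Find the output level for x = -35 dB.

x − T + W/2 = -35 − (-32) + 4 = 1.
GR = (1 − 1/5) × 1² / 16 = 0.8 × 1 / 16 = 0.05 dB.
Output = -35 − 0.05 = -35.05 dB.

-35.05 dB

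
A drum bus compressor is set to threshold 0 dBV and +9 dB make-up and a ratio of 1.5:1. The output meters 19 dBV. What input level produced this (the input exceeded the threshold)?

Before make-up, the level was 19 − 9 = 10 dBV.
That's 10 dB above the 0 dBV threshold.
Undo the ratio: input overshoot = 10 × 1.5 = 15 dB, giving input = 15 dBV.

15 dBV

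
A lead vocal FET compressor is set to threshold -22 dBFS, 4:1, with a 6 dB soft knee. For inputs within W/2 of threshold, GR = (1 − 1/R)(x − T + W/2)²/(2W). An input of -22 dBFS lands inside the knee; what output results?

-22.5625 dBFS

x − T + W/2 = -22 − (-22) + 3 = 3.
GR = (1 − 1/4) × 3² / 12 = 0.75 × 9 / 12 = 0.5625 dB.
Output = -22 − 0.5625 = -22.5625 dBFS.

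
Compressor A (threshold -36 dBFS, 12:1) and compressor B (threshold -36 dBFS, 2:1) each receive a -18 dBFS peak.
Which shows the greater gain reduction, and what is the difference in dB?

A, by 7.5 dB

A: overshoot 18 dB → output overshoot 1.5 dB → GR 16.5 dB.
B: overshoot 18 dB → output overshoot 9 dB → GR 9 dB.
A applies 7.5 dB more gain reduction.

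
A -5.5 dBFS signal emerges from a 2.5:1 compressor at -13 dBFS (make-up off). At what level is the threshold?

Let T be the threshold. Output overshoot = (input overshoot)/R, so -13 − T = (-5.5 − T)/2.5.
2.5·(-13 − T) = -5.5 − T → 1.5·T = -32.5 − (-5.5) = -27.
T = -27/1.5 = -18 dBFS.

-18 dBFS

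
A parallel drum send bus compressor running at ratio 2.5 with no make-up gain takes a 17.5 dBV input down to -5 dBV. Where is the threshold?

Input is 37.5 dB above T (since output overshoot × R = input overshoot: (-5 − T)·2.5 = 17.5 − T gives T = -20 dBV).
Check: -20 + (17.5 − (-20))/2.5 = -20 + 15 = -5 dBV. ✓

-20 dBV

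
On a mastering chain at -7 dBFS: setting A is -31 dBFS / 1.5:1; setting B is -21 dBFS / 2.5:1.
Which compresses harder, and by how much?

A: GR = 24 − 24/1.5 = 8 dB.
B: GR = 14 − 14/2.5 = 8.4 dB.
Difference: 0.4 dB in favour of B.

B, by 0.4 dB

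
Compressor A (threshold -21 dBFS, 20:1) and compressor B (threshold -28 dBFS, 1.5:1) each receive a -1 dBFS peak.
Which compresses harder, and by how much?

A, by 10 dB

A: overshoot 20 dB → output overshoot 1 dB → GR 19 dB.
B: overshoot 27 dB → output overshoot 18 dB → GR 9 dB.
A reduces 10 dB more.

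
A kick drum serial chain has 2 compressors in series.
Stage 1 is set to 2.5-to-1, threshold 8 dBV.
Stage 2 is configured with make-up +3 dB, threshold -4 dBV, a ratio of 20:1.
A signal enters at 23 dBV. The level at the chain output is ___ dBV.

Stage 1: overshoot 15 dB → 15/2.5 = 6 dB → 14 dBV.
Stage 2: 18 dB above -4 dBV, reduced 20:1 to 0.9 dB above → -3.1 dBV; +3 dB make-up → -0.1 dBV.

-0.1 dBV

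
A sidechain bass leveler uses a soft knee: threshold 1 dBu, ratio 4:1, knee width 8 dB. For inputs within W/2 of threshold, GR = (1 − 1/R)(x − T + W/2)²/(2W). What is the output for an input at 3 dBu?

1.3125 dBu

x − T + W/2 = 3 − 1 + 4 = 6.
GR = (1 − 1/4) × 6² / 16 = 0.75 × 36 / 16 = 1.6875 dB.
Output = 3 − 1.6875 = 1.3125 dBu.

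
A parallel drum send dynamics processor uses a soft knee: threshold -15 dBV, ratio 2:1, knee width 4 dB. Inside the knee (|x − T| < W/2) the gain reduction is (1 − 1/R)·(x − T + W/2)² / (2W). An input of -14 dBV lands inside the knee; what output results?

-14.5625 dBV

x − T + W/2 = -14 − (-15) + 2 = 3.
GR = (1 − 1/2) × 3² / 8 = 0.5 × 9 / 8 = 0.5625 dB.
Output = -14 − 0.5625 = -14.5625 dBV.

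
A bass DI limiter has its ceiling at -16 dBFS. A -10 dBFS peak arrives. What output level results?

A brickwall limiter is an ∞:1 compressor: any input above the ceiling is clamped to -16 dBFS.

-16 dBFS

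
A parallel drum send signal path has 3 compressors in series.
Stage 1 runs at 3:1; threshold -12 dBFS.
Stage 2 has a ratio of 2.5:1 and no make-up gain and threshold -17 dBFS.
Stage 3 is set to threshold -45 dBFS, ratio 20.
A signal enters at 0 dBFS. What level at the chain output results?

-43.42 dBFS

Stage 1: overshoot 12 dB → 12/3 = 4 dB → -8 dBFS.
Stage 2: overshoot 9 dB → 9/2.5 = 3.6 dB → -13.4 dBFS.
Stage 3: 31.6 dB above -45 dBFS, reduced 20:1 to 1.58 dB above → -43.42 dBFS.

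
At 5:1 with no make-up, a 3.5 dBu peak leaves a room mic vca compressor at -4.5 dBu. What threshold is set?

Input is 10 dB above T (since output overshoot × R = input overshoot: (-4.5 − T)·5 = 3.5 − T gives T = -6.5 dBu).
Check: -6.5 + (3.5 − (-6.5))/5 = -6.5 + 2 = -4.5 dBu. ✓

-6.5 dBu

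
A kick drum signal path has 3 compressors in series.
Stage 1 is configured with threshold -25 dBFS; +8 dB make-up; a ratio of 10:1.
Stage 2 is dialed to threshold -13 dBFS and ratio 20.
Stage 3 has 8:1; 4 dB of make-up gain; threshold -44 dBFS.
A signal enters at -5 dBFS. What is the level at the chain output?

Stage 1: 20 dB above -25 dBFS, reduced 10:1 to 2 dB above → -23 dBFS; +8 dB make-up → -15 dBFS.
Stage 2: -15 dBFS ≤ -13 dBFS, so stage 2 doesn't engage; output -15 dBFS.
Stage 3: overshoot 29 dB → 29/8 = 3.625 dB → -40.375 dBFS; +4 dB make-up → -36.375 dBFS.

-36.375 dBFS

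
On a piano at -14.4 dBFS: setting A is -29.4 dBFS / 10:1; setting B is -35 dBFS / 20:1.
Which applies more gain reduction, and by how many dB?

B, by 6.07 dB

A: 15 dB over, compressed to 1.5 dB over, so 13.5 dB of GR.
B: 20.6 dB over, compressed to 1.03 dB over, so 19.57 dB of GR.
B applies 6.07 dB more gain reduction.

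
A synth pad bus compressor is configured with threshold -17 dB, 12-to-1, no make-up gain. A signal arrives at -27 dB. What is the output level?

-27 dB

-27 dB is 10 dB below the -17 dB threshold, so no gain reduction is applied.
Output = input = -27 dB.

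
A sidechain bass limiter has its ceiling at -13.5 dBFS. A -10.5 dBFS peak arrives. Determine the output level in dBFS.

-13.5 dBFS

The limiter clamps the peak to its -13.5 dBFS ceiling.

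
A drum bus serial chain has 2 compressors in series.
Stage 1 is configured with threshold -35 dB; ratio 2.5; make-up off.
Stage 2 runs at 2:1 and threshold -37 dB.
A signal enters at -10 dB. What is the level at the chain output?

-31 dB

Stage 1: -10 dB is 25 dB over -35 dB; at 2.5:1 that becomes 10 dB over, giving -25 dB.
Stage 2: 12 dB above -37 dB, reduced 2:1 to 6 dB above → -31 dB.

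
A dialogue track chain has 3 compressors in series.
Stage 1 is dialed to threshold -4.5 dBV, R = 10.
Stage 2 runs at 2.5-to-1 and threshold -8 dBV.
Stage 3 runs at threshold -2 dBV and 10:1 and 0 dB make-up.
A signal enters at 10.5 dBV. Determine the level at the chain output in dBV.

Stage 1: overshoot 15 dB → 15/10 = 1.5 dB → -3 dBV.
Stage 2: overshoot 5 dB → 5/2.5 = 2 dB → -6 dBV.
Stage 3: -6 dBV is at or below the -2 dBV threshold — no compression; output -6 dBV.

-6 dBV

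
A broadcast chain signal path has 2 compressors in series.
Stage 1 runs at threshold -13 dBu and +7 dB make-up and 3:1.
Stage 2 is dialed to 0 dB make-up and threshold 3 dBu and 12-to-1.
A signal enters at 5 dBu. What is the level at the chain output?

Stage 1: overshoot 18 dB → 18/3 = 6 dB → -7 dBu; +7 dB make-up → 0 dBu.
Stage 2: 0 dBu ≤ 3 dBu, so stage 2 doesn't engage; output 0 dBu.

0 dBu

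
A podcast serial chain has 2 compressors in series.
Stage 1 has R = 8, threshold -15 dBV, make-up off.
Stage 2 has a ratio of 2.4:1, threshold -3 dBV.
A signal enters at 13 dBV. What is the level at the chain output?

-11.5 dBV

Stage 1: 28 dB above -15 dBV, reduced 8:1 to 3.5 dB above → -11.5 dBV.
Stage 2: -11.5 dBV ≤ -3 dBV, so stage 2 doesn't engage; output -11.5 dBV.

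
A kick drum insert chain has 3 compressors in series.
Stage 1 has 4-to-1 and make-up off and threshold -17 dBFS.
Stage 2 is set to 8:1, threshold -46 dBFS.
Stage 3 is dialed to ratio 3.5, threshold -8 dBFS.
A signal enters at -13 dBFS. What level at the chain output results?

Stage 1: -13 dBFS is 4 dB over -17 dBFS; at 4:1 that becomes 1 dB over, giving -16 dBFS.
Stage 2: -16 dBFS is 30 dB over -46 dBFS; at 8:1 that becomes 3.75 dB over, giving -42.25 dBFS.
Stage 3: below threshold (-42.25 ≤ -8); passes unchanged; output -42.25 dBFS.

-42.25 dBFS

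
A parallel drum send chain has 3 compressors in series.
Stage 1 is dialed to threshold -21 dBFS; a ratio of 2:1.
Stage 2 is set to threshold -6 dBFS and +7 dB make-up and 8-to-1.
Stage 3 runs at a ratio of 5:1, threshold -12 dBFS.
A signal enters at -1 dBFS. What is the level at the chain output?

Stage 1: overshoot 20 dB → 20/2 = 10 dB → -11 dBFS.
Stage 2: -11 dBFS ≤ -6 dBFS, so stage 2 doesn't engage; make-up brings it to -4 dBFS.
Stage 3: 8 dB above -12 dBFS, reduced 5:1 to 1.6 dB above → -10.4 dBFS.

-10.4 dBFS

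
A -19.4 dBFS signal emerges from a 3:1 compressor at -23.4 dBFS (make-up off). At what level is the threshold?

Gain reduction = -19.4 − (-23.4) = 4 dB; output overshoot = GR / (R − 1) = 4 / 2 = 2 dB.
Threshold = output − output overshoot = -23.4 − 2 = -25.4 dBFS.

-25.4 dBFS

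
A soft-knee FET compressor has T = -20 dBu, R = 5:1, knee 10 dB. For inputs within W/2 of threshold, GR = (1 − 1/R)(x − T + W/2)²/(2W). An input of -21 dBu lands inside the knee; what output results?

x − T + W/2 = -21 − (-20) + 5 = 4.
GR = (1 − 1/5) × 4² / 20 = 0.8 × 16 / 20 = 0.64 dB.
Output = -21 − 0.64 = -21.64 dBu.

-21.64 dBu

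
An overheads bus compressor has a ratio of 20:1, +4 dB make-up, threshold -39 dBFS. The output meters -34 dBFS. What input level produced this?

Stripping the +4 dB make-up gives -38 dBFS at the gain stage.
The compressed level sits -38 − (-39) = 1 dB over threshold.
Undo the ratio: input overshoot = 1 × 20 = 20 dB, giving input = -19 dBFS.

-19 dBFS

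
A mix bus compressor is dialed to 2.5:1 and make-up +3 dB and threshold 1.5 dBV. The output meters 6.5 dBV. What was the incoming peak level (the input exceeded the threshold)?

6.5 dBV

Remove make-up: 6.5 − 3 = 3.5 dBV.
Post-compression overshoot = 3.5 − 1.5 = 2 dB.
Before 2.5:1 compression the overshoot was 2 × 2.5 = 5 dB, so input = 1.5 + 5 = 6.5 dBV.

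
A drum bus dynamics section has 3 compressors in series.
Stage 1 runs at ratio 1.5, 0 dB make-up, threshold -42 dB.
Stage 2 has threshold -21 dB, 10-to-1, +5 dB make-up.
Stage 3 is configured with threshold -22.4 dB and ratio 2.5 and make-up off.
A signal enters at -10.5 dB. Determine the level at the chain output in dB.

Stage 1: overshoot 31.5 dB → 31.5/1.5 = 21 dB → -21 dB.
Stage 2: -21 dB is at or below the -21 dB threshold — no compression; make-up brings it to -16 dB.
Stage 3: overshoot 6.4 dB → 6.4/2.5 = 2.56 dB → -19.84 dB.

-19.84 dB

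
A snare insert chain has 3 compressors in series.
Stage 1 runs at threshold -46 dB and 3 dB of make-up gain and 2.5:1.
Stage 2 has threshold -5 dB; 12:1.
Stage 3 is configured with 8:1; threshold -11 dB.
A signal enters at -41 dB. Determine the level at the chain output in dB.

-41 dB

Stage 1: overshoot 5 dB → 5/2.5 = 2 dB → -44 dB; +3 dB make-up → -41 dB.
Stage 2: -41 dB ≤ -5 dB, so stage 2 doesn't engage; output -41 dB.
Stage 3: below threshold (-41 ≤ -11); passes unchanged; output -41 dB.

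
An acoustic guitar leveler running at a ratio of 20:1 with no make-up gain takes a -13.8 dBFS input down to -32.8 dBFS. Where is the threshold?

-33.8 dBFS

Let T be the threshold. Output overshoot = (input overshoot)/R, so -32.8 − T = (-13.8 − T)/20.
20·(-32.8 − T) = -13.8 − T → 19·T = -656 − (-13.8) = -642.2.
T = -642.2/19 = -33.8 dBFS.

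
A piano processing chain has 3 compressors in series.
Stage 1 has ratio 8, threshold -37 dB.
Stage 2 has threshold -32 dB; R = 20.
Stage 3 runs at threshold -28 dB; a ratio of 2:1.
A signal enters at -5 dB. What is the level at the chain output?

Stage 1: 32 dB above -37 dB, reduced 8:1 to 4 dB above → -33 dB.
Stage 2: -33 dB is at or below the -32 dB threshold — no compression; output -33 dB.
Stage 3: -33 dB ≤ -28 dB, so stage 3 doesn't engage; output -33 dB.

-33 dB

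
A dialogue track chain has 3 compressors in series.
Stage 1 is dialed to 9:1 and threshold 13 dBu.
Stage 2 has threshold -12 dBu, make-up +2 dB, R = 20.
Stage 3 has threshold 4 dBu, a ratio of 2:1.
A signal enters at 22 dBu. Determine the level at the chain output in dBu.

Stage 1: 9 dB above 13 dBu, reduced 9:1 to 1 dB above → 14 dBu.
Stage 2: 14 dBu is 26 dB over -12 dBu; at 20:1 that becomes 1.3 dB over, giving -10.7 dBu; +2 dB make-up → -8.7 dBu.
Stage 3: below threshold (-8.7 ≤ 4); passes unchanged; output -8.7 dBu.

-8.7 dBu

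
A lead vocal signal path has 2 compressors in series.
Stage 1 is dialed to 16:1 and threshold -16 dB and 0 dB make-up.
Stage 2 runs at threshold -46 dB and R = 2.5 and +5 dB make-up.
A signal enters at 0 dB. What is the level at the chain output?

Stage 1: 0 dB is 16 dB over -16 dB; at 16:1 that becomes 1 dB over, giving -15 dB.
Stage 2: 31 dB above -46 dB, reduced 2.5:1 to 12.4 dB above → -33.6 dB; +5 dB make-up → -28.6 dB.

-28.6 dB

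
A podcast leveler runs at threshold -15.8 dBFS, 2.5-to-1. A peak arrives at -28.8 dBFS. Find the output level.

-28.8 dBFS

-28.8 dBFS is 13 dB below the -15.8 dBFS threshold, so no gain reduction is applied.
Output = input = -28.8 dBFS.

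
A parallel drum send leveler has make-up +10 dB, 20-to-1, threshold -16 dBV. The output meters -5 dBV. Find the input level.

4 dBV

Stripping the +10 dB make-up gives -15 dBV at the gain stage.
The compressed level sits -15 − (-16) = 1 dB over threshold.
Input overshoot = R × output overshoot = 20 dB → input = -16 + 20 = 4 dBV.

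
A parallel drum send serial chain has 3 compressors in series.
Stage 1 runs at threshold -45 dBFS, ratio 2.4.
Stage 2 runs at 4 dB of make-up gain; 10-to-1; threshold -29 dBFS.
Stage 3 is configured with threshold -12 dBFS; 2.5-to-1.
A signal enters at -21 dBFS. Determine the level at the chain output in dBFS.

-31 dBFS

Stage 1: -21 dBFS is 24 dB over -45 dBFS; at 2.4:1 that becomes 10 dB over, giving -35 dBFS.
Stage 2: below threshold (-35 ≤ -29); passes unchanged; make-up brings it to -31 dBFS.
Stage 3: below threshold (-31 ≤ -12); passes unchanged; output -31 dBFS.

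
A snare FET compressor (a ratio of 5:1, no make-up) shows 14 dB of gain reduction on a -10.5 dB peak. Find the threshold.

-28 dB

Let T be the threshold. Output overshoot = (input overshoot)/R, so -24.5 − T = (-10.5 − T)/5.
5·(-24.5 − T) = -10.5 − T → 4·T = -122.5 − (-10.5) = -112.
T = -112/4 = -28 dB.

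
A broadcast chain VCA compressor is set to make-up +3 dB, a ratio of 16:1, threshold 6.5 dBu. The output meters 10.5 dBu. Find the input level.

Stripping the +3 dB make-up gives 7.5 dBu at the gain stage.
The compressed level sits 7.5 − 6.5 = 1 dB over threshold.
Input overshoot = R × output overshoot = 16 dB → input = 6.5 + 16 = 22.5 dBu.

22.5 dBu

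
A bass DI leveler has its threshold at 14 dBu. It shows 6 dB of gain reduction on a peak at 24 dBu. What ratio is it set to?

Input overshoot = 24 − 14 = 10 dB.
Output overshoot = 10 − 6 = 4 dB.
Ratio = input overshoot / output overshoot = 10 / 4 = 2.5.

2.5:1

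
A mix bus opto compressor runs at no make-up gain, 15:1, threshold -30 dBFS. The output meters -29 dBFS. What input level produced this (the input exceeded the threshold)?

-15 dBFS

The compressed level sits -29 − (-30) = 1 dB over threshold.
Undo the ratio: input overshoot = 1 × 15 = 15 dB, giving input = -15 dBFS.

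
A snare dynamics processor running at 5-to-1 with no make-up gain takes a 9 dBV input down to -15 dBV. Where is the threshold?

-21 dBV

Input is 30 dB above T (since output overshoot × R = input overshoot: (-15 − T)·5 = 9 − T gives T = -21 dBV).
Check: -21 + (9 − (-21))/5 = -21 + 6 = -15 dBV. ✓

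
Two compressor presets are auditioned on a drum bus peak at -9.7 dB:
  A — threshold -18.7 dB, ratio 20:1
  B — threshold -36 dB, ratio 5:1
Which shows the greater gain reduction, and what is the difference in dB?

B, by 12.49 dB

A: overshoot 9 dB → output overshoot 0.45 dB → GR 8.55 dB.
B: overshoot 26.3 dB → output overshoot 5.26 dB → GR 21.04 dB.
B reduces 12.49 dB more.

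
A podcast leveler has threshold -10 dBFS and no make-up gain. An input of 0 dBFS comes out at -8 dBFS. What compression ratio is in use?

Input overshoot = 0 − (-10) = 10 dB; output overshoot = -8 − (-10) = 2 dB.
Ratio = 10 / 2 = 5.

5:1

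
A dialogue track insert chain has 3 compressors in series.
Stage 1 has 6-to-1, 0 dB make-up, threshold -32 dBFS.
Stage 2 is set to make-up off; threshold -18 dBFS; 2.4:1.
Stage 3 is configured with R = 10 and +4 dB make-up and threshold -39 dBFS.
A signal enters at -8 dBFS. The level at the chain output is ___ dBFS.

-33.9 dBFS

Stage 1: overshoot 24 dB → 24/6 = 4 dB → -28 dBFS.
Stage 2: below threshold (-28 ≤ -18); passes unchanged; output -28 dBFS.
Stage 3: -28 dBFS is 11 dB over -39 dBFS; at 10:1 that becomes 1.1 dB over, giving -37.9 dBFS; +4 dB make-up → -33.9 dBFS.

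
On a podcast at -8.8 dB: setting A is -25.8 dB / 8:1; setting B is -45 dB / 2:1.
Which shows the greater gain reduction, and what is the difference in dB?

B, by 3.225 dB

A: overshoot 17 dB → output overshoot 2.125 dB → GR 14.875 dB.
B: overshoot 36.2 dB → output overshoot 18.1 dB → GR 18.1 dB.
B applies 3.225 dB more gain reduction.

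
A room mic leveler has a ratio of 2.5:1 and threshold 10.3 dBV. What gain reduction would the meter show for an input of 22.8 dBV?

Overshoot = 22.8 − 10.3 = 12.5 dB.
At 2.5:1, output sits 12.5/2.5 = 5 dB above threshold.
GR = overshoot in − overshoot out = 12.5 − 5 = 7.5 dB.

7.5 dB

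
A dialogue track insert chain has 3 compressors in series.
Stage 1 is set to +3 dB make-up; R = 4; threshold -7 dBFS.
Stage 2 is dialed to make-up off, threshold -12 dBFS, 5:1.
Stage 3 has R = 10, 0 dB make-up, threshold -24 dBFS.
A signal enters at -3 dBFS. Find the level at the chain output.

-22.62 dBFS

Stage 1: -3 dBFS is 4 dB over -7 dBFS; at 4:1 that becomes 1 dB over, giving -6 dBFS; +3 dB make-up → -3 dBFS.
Stage 2: -3 dBFS is 9 dB over -12 dBFS; at 5:1 that becomes 1.8 dB over, giving -10.2 dBFS.
Stage 3: overshoot 13.8 dB → 13.8/10 = 1.38 dB → -22.62 dBFS.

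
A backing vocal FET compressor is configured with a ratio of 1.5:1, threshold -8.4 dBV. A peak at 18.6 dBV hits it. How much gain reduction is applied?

Overshoot = 18.6 − (-8.4) = 27 dB.
At 1.5:1, output sits 27/1.5 = 18 dB above threshold.
GR = overshoot in − overshoot out = 27 − 18 = 9 dB.

9 dB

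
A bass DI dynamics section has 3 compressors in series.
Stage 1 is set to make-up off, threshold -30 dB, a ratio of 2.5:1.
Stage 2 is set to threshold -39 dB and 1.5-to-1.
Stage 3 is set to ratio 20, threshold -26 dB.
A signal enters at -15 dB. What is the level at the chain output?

-29 dB

Stage 1: -15 dB is 15 dB over -30 dB; at 2.5:1 that becomes 6 dB over, giving -24 dB.
Stage 2: overshoot 15 dB → 15/1.5 = 10 dB → -29 dB.
Stage 3: -29 dB ≤ -26 dB, so stage 3 doesn't engage; output -29 dB.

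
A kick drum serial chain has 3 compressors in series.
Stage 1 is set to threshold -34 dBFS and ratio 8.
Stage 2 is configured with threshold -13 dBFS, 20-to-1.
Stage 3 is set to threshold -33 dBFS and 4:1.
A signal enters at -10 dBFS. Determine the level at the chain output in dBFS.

Stage 1: overshoot 24 dB → 24/8 = 3 dB → -31 dBFS.
Stage 2: -31 dBFS ≤ -13 dBFS, so stage 2 doesn't engage; output -31 dBFS.
Stage 3: 2 dB above -33 dBFS, reduced 4:1 to 0.5 dB above → -32.5 dBFS.

-32.5 dBFS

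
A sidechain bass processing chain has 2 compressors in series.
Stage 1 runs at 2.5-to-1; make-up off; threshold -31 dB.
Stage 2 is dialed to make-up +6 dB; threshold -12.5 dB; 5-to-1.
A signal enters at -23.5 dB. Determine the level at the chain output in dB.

-22 dB

Stage 1: overshoot 7.5 dB → 7.5/2.5 = 3 dB → -28 dB.
Stage 2: -28 dB ≤ -12.5 dB, so stage 2 doesn't engage; make-up brings it to -22 dB.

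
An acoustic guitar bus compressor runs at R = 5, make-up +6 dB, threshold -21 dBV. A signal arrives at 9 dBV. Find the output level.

-9 dBV

9 dBV sits 30 dB over threshold.
5:1 compression reduces that to 30/5 = 6 dB over.
Output = -21 + 6 = -15 dBV; make-up adds 6 dB, giving -9 dBV.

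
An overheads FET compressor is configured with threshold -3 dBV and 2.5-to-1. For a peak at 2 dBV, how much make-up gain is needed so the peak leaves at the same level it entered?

The peak compresses to -3 + 5/2.5 = -1 dBV.
To reach 2 dBV requires 2 − (-1) = 3 dB of make-up.

3 dB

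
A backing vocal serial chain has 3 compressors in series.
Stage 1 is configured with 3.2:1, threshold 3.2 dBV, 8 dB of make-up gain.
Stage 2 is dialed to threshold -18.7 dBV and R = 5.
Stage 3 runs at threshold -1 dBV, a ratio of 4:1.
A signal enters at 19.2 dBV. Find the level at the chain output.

-11.72 dBV

Stage 1: 19.2 dBV is 16 dB over 3.2 dBV; at 3.2:1 that becomes 5 dB over, giving 8.2 dBV; +8 dB make-up → 16.2 dBV.
Stage 2: 16.2 dBV is 34.9 dB over -18.7 dBV; at 5:1 that becomes 6.98 dB over, giving -11.72 dBV.
Stage 3: below threshold (-11.72 ≤ -1); passes unchanged; output -11.72 dBV.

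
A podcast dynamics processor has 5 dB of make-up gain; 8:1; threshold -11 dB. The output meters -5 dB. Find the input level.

Before make-up, the level was -5 − 5 = -10 dB.
The compressed level sits -10 − (-11) = 1 dB over threshold.
Input overshoot = R × output overshoot = 8 dB → input = -11 + 8 = -3 dB.

-3 dB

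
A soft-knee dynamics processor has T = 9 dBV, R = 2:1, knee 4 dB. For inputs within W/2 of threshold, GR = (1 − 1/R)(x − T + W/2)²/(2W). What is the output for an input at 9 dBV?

8.75 dBV

x − T + W/2 = 9 − 9 + 2 = 2.
GR = (1 − 1/2) × 2² / 8 = 0.5 × 4 / 8 = 0.25 dB.
Output = 9 − 0.25 = 8.75 dBV.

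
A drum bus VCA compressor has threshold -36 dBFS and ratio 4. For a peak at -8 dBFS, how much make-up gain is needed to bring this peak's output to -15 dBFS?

Without make-up, output = threshold + overshoot/4 = -36 + 7 = -29 dBFS.
Gap to target: 14 dB.

14 dB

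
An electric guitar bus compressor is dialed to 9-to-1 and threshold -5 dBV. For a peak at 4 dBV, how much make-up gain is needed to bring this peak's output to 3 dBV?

The peak compresses to -5 + 9/9 = -4 dBV.
To reach 3 dBV requires 3 − (-4) = 7 dB of make-up.

7 dB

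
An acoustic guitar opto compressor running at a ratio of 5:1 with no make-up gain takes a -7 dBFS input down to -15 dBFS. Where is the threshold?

-17 dBFS

Input is 10 dB above T (since output overshoot × R = input overshoot: (-15 − T)·5 = -7 − T gives T = -17 dBFS).
Check: -17 + (-7 − (-17))/5 = -17 + 2 = -15 dBFS. ✓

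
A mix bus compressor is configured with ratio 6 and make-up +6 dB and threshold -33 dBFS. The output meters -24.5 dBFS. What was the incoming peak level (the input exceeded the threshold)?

-18 dBFS

Remove make-up: -24.5 − 6 = -30.5 dBFS.
Post-compression overshoot = -30.5 − (-33) = 2.5 dB.
Undo the ratio: input overshoot = 2.5 × 6 = 15 dB, giving input = -18 dBFS.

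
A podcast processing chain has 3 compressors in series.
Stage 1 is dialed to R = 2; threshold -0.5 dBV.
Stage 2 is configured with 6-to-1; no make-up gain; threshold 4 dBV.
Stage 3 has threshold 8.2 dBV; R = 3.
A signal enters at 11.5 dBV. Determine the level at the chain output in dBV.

Stage 1: 11.5 dBV is 12 dB over -0.5 dBV; at 2:1 that becomes 6 dB over, giving 5.5 dBV.
Stage 2: 5.5 dBV is 1.5 dB over 4 dBV; at 6:1 that becomes 0.25 dB over, giving 4.25 dBV.
Stage 3: below threshold (4.25 ≤ 8.2); passes unchanged; output 4.25 dBV.

4.25 dBV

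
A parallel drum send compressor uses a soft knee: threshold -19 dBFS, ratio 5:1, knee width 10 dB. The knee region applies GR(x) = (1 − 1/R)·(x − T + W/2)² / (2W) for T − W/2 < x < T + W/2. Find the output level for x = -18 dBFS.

-19.44 dBFS

x − T + W/2 = -18 − (-19) + 5 = 6.
GR = (1 − 1/5) × 6² / 20 = 0.8 × 36 / 20 = 1.44 dB.
Output = -18 − 1.44 = -19.44 dBFS.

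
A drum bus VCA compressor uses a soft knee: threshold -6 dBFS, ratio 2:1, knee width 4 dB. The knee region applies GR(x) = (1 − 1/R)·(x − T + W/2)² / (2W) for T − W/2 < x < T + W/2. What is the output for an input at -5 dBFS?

x − T + W/2 = -5 − (-6) + 2 = 3.
GR = (1 − 1/2) × 3² / 8 = 0.5 × 9 / 8 = 0.5625 dB.
Output = -5 − 0.5625 = -5.5625 dBFS.

-5.5625 dBFS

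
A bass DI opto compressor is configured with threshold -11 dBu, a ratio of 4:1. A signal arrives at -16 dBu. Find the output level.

-16 dBu is 5 dB below the -11 dBu threshold, so no gain reduction is applied.
Output = input = -16 dBu.

-16 dBu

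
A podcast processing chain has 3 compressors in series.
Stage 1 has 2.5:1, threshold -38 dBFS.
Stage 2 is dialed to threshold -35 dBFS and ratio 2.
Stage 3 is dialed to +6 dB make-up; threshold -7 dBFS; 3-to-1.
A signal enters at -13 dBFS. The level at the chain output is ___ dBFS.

Stage 1: overshoot 25 dB → 25/2.5 = 10 dB → -28 dBFS.
Stage 2: 7 dB above -35 dBFS, reduced 2:1 to 3.5 dB above → -31.5 dBFS.
Stage 3: below threshold (-31.5 ≤ -7); passes unchanged; make-up brings it to -25.5 dBFS.

-25.5 dBFS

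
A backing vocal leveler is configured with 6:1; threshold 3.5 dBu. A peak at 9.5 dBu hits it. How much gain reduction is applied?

The signal is 6 dB above threshold.
At 6:1, output sits 6/6 = 1 dB above threshold.
GR = overshoot in − overshoot out = 6 − 1 = 5 dB.

5 dB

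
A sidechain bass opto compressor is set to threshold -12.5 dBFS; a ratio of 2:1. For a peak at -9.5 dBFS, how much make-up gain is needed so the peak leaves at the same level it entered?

1.5 dB

Without make-up, output = threshold + overshoot/2 = -12.5 + 1.5 = -11 dBFS.
Gap to target: 1.5 dB.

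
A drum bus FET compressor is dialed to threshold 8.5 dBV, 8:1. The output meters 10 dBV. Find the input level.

20.5 dBV

That's 1.5 dB above the 8.5 dBV threshold.
Undo the ratio: input overshoot = 1.5 × 8 = 12 dB, giving input = 20.5 dBV.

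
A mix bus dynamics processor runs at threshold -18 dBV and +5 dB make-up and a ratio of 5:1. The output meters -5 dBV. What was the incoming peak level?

Remove make-up: -5 − 5 = -10 dBV.
The compressed level sits -10 − (-18) = 8 dB over threshold.
Undo the ratio: input overshoot = 8 × 5 = 40 dB, giving input = 22 dBV.

22 dBV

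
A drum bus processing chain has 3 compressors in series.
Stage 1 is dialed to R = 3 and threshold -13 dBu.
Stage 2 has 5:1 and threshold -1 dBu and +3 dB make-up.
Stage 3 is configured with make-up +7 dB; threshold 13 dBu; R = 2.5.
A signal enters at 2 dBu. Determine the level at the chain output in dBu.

Stage 1: overshoot 15 dB → 15/3 = 5 dB → -8 dBu.
Stage 2: -8 dBu ≤ -1 dBu, so stage 2 doesn't engage; make-up brings it to -5 dBu.
Stage 3: below threshold (-5 ≤ 13); passes unchanged; make-up brings it to 2 dBu.

2 dBu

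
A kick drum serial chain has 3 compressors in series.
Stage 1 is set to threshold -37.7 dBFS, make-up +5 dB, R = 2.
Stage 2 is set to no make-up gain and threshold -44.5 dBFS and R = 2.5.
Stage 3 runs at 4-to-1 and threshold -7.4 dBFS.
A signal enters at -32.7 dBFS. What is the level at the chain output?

-38.78 dBFS

Stage 1: 5 dB above -37.7 dBFS, reduced 2:1 to 2.5 dB above → -35.2 dBFS; +5 dB make-up → -30.2 dBFS.
Stage 2: 14.3 dB above -44.5 dBFS, reduced 2.5:1 to 5.72 dB above → -38.78 dBFS.
Stage 3: -38.78 dBFS is at or below the -7.4 dBFS threshold — no compression; output -38.78 dBFS.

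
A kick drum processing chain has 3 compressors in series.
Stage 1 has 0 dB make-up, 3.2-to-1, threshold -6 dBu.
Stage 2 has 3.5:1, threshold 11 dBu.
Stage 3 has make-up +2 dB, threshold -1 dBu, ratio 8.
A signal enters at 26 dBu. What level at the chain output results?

Stage 1: overshoot 32 dB → 32/3.2 = 10 dB → 4 dBu.
Stage 2: 4 dBu is at or below the 11 dBu threshold — no compression; output 4 dBu.
Stage 3: 5 dB above -1 dBu, reduced 8:1 to 0.625 dB above → -0.375 dBu; +2 dB make-up → 1.625 dBu.

1.625 dBu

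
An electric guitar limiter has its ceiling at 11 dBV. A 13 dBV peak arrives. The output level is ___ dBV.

11 dBV

A brickwall limiter is an ∞:1 compressor: any input above the ceiling is clamped to 11 dBV.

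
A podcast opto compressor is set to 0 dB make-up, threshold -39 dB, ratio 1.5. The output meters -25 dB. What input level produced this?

That's 14 dB above the -39 dB threshold.
Undo the ratio: input overshoot = 14 × 1.5 = 21 dB, giving input = -18 dB.

-18 dB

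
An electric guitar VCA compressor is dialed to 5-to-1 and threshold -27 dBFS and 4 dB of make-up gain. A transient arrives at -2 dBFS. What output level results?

The input is 25 dB above the -27 dBFS threshold.
The 25 dB excess becomes 5 dB after 5:1 reduction.
So the level is -27 + 5 = -22 dBFS; make-up adds 4 dB, giving -18 dBFS.

-18 dBFS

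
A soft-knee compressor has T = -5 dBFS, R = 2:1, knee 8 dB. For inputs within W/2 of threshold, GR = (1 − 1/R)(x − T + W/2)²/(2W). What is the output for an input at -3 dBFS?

-4.125 dBFS

x − T + W/2 = -3 − (-5) + 4 = 6.
GR = (1 − 1/2) × 6² / 16 = 0.5 × 36 / 16 = 1.125 dB.
Output = -3 − 1.125 = -4.125 dBFS.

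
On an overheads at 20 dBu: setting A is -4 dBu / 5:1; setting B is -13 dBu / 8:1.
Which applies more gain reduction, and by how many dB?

B, by 9.675 dB

A: overshoot 24 dB → output overshoot 4.8 dB → GR 19.2 dB.
B: overshoot 33 dB → output overshoot 4.125 dB → GR 28.875 dB.
B applies 9.675 dB more gain reduction.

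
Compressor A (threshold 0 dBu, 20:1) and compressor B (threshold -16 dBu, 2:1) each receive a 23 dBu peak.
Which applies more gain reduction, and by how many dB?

A, by 2.35 dB

A: 23 dB over, compressed to 1.15 dB over, so 21.85 dB of GR.
B: 39 dB over, compressed to 19.5 dB over, so 19.5 dB of GR.
A reduces 2.35 dB more.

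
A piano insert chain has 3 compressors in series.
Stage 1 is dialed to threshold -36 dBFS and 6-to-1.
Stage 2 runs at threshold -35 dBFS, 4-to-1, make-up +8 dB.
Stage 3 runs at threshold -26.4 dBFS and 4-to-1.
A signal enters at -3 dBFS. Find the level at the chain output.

-26.26875 dBFS

Stage 1: -3 dBFS is 33 dB over -36 dBFS; at 6:1 that becomes 5.5 dB over, giving -30.5 dBFS.
Stage 2: overshoot 4.5 dB → 4.5/4 = 1.125 dB → -33.875 dBFS; +8 dB make-up → -25.875 dBFS.
Stage 3: 0.525 dB above -26.4 dBFS, reduced 4:1 to 0.13125 dB above → -26.26875 dBFS.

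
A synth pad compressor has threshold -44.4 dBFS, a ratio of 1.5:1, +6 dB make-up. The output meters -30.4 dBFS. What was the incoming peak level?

Remove make-up: -30.4 − 6 = -36.4 dBFS.
Post-compression overshoot = -36.4 − (-44.4) = 8 dB.
Input overshoot = R × output overshoot = 12 dB → input = -44.4 + 12 = -32.4 dBFS.

-32.4 dBFS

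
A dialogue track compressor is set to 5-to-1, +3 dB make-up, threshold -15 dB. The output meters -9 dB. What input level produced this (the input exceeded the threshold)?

0 dB

Stripping the +3 dB make-up gives -12 dB at the gain stage.
That's 3 dB above the -15 dB threshold.
Input overshoot = R × output overshoot = 15 dB → input = -15 + 15 = 0 dB.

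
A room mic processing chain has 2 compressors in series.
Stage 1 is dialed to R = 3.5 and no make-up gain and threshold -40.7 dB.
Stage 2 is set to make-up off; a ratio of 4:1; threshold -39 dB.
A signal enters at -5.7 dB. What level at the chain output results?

-36.925 dB

Stage 1: -5.7 dB is 35 dB over -40.7 dB; at 3.5:1 that becomes 10 dB over, giving -30.7 dB.
Stage 2: overshoot 8.3 dB → 8.3/4 = 2.075 dB → -36.925 dB.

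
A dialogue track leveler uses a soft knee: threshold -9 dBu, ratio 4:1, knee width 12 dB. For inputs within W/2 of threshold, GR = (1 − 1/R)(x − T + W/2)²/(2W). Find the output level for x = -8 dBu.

-9.53125 dBu

x − T + W/2 = -8 − (-9) + 6 = 7.
GR = (1 − 1/4) × 7² / 24 = 0.75 × 49 / 24 = 1.53125 dB.
Output = -8 − 1.53125 = -9.53125 dBu.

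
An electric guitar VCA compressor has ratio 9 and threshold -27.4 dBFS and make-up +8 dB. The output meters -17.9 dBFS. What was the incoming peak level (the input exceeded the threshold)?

-13.9 dBFS

Before make-up, the level was -17.9 − 8 = -25.9 dBFS.
Post-compression overshoot = -25.9 − (-27.4) = 1.5 dB.
Input overshoot = R × output overshoot = 13.5 dB → input = -27.4 + 13.5 = -13.9 dBFS.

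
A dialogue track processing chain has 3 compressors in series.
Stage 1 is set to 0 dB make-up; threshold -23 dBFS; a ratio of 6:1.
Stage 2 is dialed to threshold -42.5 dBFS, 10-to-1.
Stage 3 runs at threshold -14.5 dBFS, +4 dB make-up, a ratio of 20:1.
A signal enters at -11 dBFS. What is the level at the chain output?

-36.35 dBFS

Stage 1: -11 dBFS is 12 dB over -23 dBFS; at 6:1 that becomes 2 dB over, giving -21 dBFS.
Stage 2: -21 dBFS is 21.5 dB over -42.5 dBFS; at 10:1 that becomes 2.15 dB over, giving -40.35 dBFS.
Stage 3: -40.35 dBFS ≤ -14.5 dBFS, so stage 3 doesn't engage; make-up brings it to -36.35 dBFS.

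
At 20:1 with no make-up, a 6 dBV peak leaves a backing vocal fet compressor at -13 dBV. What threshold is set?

Input is 20 dB above T (since output overshoot × R = input overshoot: (-13 − T)·20 = 6 − T gives T = -14 dBV).
Check: -14 + (6 − (-14))/20 = -14 + 1 = -13 dBV. ✓

-14 dBV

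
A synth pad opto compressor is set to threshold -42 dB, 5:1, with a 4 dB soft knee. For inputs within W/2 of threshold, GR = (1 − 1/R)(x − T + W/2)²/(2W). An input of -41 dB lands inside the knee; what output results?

x − T + W/2 = -41 − (-42) + 2 = 3.
GR = (1 − 1/5) × 3² / 8 = 0.8 × 9 / 8 = 0.9 dB.
Output = -41 − 0.9 = -41.9 dB.

-41.9 dB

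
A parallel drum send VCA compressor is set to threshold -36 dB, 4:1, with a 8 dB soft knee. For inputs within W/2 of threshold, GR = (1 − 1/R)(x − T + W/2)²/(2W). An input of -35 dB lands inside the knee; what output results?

-36.171875 dB

x − T + W/2 = -35 − (-36) + 4 = 5.
GR = (1 − 1/4) × 5² / 16 = 0.75 × 25 / 16 = 1.171875 dB.
Output = -35 − 1.171875 = -36.171875 dB.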